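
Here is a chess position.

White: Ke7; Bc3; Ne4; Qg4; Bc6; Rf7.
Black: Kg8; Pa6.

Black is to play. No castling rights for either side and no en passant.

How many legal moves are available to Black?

0

Black to move; king on g8.
In check: yes, from the white queen on g4.
Legal moves: none.
Count: 0.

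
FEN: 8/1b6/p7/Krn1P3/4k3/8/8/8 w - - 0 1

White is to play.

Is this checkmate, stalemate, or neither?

White to move; white king on a5.
In check: yes, from the black rook on b5.
King squares — a4: attacked by Nc5; b4: attacked by Rb5; b5: attacked by Pa6; a6: attacked by Nc5; b6: attacked by Rb5.
Legal moves for White: none.
In check with no legal moves → checkmate.

checkmate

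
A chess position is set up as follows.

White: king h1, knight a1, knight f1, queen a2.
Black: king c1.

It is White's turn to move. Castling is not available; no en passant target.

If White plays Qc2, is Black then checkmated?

yes

After Qc2: black king on c1; in check: yes, from the white queen on c2.
King squares — b1: attacked by Qc2; d1: attacked by Qc2; b2: attacked by Qc2; c2: attacked by Na1; d2: attacked by Nf1.
Black has no legal moves → checkmate.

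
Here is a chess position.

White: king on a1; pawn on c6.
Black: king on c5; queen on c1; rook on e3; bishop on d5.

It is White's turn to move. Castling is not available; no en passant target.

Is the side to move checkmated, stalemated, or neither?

White to move; white king on a1.
In check: yes, from the black queen on c1.
King squares — b1: attacked by Qc1; a2: attacked by Bd5; b2: attacked by Qc1.
Legal moves for White: none.
In check with no legal moves → checkmate.

checkmate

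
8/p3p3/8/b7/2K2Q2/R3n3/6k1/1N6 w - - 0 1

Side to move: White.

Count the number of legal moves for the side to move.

White to move; king on c4.
In check: yes, from the black knight on e3.
Legal moves: Kc5, Kb5, Kd4, Kd3, Kb3, Qxe3, Rxe3.
Count: 7.

7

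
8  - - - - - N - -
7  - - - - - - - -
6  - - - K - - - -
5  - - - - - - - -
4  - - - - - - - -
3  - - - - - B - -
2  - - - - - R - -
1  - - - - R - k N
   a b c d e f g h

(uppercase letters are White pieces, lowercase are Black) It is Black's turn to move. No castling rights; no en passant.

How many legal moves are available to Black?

Black to move; king on g1.
In check: yes, from the white rook on e1.
Legal moves: none.
Count: 0.

0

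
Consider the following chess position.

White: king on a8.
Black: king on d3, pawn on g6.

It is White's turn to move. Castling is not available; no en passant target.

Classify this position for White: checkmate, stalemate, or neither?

White to move; white king on a8.
In check: no.
Legal moves for White: Kb8, Kb7, Ka7.
White has 3 legal moves and is not in check → neither.

neither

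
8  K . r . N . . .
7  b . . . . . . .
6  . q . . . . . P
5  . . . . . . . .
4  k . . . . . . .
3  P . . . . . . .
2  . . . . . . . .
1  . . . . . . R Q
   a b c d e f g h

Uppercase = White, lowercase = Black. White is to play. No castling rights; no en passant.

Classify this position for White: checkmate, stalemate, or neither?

White to move; white king on a8.
In check: yes, from the black rook on c8.
King squares — a7: attacked by Qb6; b7: attacked by Qb6; b8: attacked by Qb6.
Legal moves for White: none.
In check with no legal moves → checkmate.

checkmate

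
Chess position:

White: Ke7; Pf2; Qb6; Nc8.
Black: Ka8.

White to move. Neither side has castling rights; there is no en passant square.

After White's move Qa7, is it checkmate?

After Qa7: black king on a8; in check: yes, from the white queen on a7.
King squares — a7: attacked by Nc8; b7: attacked by Qa7; b8: attacked by Qa7.
Black has no legal moves → checkmate.

yes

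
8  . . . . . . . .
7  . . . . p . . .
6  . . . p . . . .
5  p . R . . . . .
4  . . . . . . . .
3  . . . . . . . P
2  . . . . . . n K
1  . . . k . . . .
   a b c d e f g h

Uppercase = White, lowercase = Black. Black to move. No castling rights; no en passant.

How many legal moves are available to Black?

12

Black to move; king on d1.
In check: no.
Legal moves: Nh4, Nf4, Ne3, Ne1, Ke2, Kd2, Ke1, dxc5, e6, d5, a4, e5.
Count: 12.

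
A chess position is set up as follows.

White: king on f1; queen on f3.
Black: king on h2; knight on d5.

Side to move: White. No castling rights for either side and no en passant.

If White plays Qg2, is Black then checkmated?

yes

After Qg2: black king on h2; in check: yes, from the white queen on g2.
King squares — g1: attacked by Kf1; h1: attacked by Qg2; g2: attacked by Kf1; g3: attacked by Qg2; h3: attacked by Qg2.
Black has no legal moves → checkmate.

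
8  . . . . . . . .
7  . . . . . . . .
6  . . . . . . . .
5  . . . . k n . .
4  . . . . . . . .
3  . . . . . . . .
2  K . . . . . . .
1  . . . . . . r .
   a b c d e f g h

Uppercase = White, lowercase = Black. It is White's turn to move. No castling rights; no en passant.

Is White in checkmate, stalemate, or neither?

neither

White to move; white king on a2.
In check: no.
Legal moves for White: Kb3, Ka3, Kb2.
White has 3 legal moves and is not in check → neither.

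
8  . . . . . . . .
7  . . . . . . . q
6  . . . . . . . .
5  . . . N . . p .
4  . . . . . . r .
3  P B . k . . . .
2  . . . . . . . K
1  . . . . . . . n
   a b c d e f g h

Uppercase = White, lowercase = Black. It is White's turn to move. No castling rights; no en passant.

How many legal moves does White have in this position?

White to move; king on h2.
In check: yes, from the black queen on h7.
Legal moves: none.
Count: 0.

0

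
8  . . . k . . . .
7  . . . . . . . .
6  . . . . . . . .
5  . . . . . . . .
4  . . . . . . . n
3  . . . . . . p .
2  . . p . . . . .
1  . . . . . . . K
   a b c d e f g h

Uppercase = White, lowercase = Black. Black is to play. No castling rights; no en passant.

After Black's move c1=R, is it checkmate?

After c1=R: white king on h1; in check: yes, from the black rook on c1.
King squares — g1: attacked by Rc1; g2: attacked by Nh4; h2: attacked by Pg3.
White has no legal moves → checkmate.

yes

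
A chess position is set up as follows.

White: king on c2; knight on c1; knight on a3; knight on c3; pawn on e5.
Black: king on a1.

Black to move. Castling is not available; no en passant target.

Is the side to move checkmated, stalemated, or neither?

Black to move; black king on a1.
In check: no.
King squares — b1: attacked by Kc2; a2: attacked by Nc1; b2: attacked by Kc2.
Legal moves for Black: none.
Not in check and no legal moves → stalemate.

stalemate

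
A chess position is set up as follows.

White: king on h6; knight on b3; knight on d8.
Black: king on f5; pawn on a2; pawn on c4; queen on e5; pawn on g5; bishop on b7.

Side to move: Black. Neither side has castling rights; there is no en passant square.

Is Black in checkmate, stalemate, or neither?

Black to move; black king on f5.
In check: no.
Legal moves for Black include: Bc8, Ba8, Bc6, Ba6, Bd5, Be4, Bf3, Bg2, Bh1, Kf6, Kg4, Kf4, Ke4, Qh8#, Qe8, Qb8, Qg7+, Qe7, ... (list truncated; more exist).
Black has legal moves and is not in check → neither.

neither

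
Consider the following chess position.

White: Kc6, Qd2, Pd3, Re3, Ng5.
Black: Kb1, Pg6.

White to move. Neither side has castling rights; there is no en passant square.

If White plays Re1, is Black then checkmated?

yes

After Re1: black king on b1; in check: yes, from the white rook on e1.
King squares — a1: attacked by Re1; c1: attacked by Re1; a2: attacked by Qd2; b2: attacked by Qd2; c2: attacked by Qd2.
Black has no legal moves → checkmate.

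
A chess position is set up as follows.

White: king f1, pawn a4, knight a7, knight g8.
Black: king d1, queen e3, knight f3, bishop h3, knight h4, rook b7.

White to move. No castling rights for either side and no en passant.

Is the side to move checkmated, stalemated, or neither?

checkmate

White to move; white king on f1.
In check: yes, from the black bishop on h3.
King squares — e1: attacked by Kd1; g1: attacked by Qe3; e2: attacked by Kd1; f2: attacked by Qe3; g2: attacked by Bh3.
Legal moves for White: none.
In check with no legal moves → checkmate.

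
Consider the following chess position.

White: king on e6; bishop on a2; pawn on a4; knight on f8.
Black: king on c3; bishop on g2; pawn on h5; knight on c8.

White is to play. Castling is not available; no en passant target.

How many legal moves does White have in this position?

White to move; king on e6.
In check: no.
Legal moves: Nh7, Nd7, Ng6, Kf7, Kd7, Kf6, Kf5, Ke5, Bd5, Bc4, Bb3, Bb1, a5.
Count: 13.

13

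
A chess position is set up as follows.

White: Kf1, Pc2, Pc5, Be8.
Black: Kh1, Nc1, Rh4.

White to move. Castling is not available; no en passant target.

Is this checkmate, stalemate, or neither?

White to move; white king on f1.
In check: no.
Legal moves for White: Bf7, Bd7, Bg6, Bc6+, Bh5, Bb5, Ba4, Kf2, Ke1, c6, c3, c4.
White has 12 legal moves and is not in check → neither.

neither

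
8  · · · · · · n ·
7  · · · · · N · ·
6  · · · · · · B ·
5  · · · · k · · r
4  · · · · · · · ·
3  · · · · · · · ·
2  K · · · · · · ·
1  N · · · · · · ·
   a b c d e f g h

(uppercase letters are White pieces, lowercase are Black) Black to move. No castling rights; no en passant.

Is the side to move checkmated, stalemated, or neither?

neither

Black to move; black king on e5.
In check: yes, from the white knight on f7.
King squares — d4: available; e4: attacked by Bg6; f4: available; d5: available; f5: attacked by Bg6; d6: attacked by Nf7; e6: available; f6: available.
Legal moves for Black: Kf6, Ke6, Kd5, Kf4, Kd4.
Black is in check but has 5 legal moves → neither.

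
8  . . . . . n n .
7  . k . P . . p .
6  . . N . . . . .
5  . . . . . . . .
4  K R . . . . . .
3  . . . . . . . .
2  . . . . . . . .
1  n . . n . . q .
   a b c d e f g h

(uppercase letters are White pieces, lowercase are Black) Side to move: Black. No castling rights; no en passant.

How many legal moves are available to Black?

Black to move; king on b7.
In check: yes, from the white rook on b4.
Legal moves: Ka8, Kc7, Kxc6, Ka6, Qb6.
Count: 5.

5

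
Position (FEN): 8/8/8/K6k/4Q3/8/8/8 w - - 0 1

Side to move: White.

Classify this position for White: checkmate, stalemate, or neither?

White to move; white king on a5.
In check: no.
Legal moves for White include: Kb6, Ka6, Kb5, Kb4, Ka4, Qe8+, Qa8, Qh7+, Qe7, Qb7, Qg6+, Qe6, Qc6, Qf5+, Qe5+, Qd5+, Qh4+, Qg4+, ... (list truncated; more exist).
White has legal moves and is not in check → neither.

neither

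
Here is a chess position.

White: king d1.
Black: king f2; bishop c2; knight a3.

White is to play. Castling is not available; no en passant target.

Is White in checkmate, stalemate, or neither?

White to move; white king on d1.
In check: yes, from the black bishop on c2.
King squares — c1: available; e1: attacked by Kf2; c2: attacked by Na3; d2: available; e2: attacked by Kf2.
Legal moves for White: Kd2, Kc1.
White is in check but has 2 legal moves → neither.

neither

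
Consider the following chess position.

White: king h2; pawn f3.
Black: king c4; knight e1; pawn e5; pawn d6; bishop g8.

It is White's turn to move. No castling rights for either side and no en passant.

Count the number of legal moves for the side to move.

5

White to move; king on h2.
In check: no.
Legal moves: Kh3, Kg3, Kh1, Kg1, f4.
Count: 5.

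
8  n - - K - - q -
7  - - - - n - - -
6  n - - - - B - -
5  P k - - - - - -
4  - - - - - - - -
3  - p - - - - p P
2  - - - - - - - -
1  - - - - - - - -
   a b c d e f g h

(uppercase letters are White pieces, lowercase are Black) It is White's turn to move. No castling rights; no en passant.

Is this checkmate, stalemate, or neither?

White to move; white king on d8.
In check: yes, from the black queen on g8.
Legal moves for White: Kxe7, Kd7.
White is in check but has 2 legal moves → neither.

neither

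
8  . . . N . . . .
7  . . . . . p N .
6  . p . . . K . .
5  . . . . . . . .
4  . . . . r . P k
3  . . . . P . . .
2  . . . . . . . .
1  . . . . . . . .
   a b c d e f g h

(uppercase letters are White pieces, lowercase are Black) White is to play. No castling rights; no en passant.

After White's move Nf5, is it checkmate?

no

After Nf5: black king on h4; in check: yes, from the white knight on f5.
Black has 2 legal replies: Kxg4, Kh3.
In check but a legal move exists → not checkmate.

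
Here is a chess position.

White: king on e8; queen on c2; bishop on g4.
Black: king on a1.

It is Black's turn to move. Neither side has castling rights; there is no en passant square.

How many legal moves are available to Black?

Black to move; king on a1.
In check: no.
Legal moves: none.
Count: 0.

0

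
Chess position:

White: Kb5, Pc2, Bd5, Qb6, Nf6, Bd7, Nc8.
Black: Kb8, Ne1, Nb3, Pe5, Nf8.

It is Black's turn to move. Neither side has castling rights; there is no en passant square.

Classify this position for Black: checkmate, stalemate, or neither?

checkmate

Black to move; black king on b8.
In check: yes, from the white queen on b6.
King squares — a7: attacked by Qb6; b7: attacked by Bd5; c7: attacked by Qb6; a8: attacked by Bd5; c8: attacked by Bd7.
Legal moves for Black: none.
In check with no legal moves → checkmate.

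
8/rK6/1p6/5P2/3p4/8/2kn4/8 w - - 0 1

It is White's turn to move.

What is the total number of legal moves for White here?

5

White to move; king on b7.
In check: yes, from the black rook on a7.
Legal moves: Kc8, Kb8, Kxa7, Kc6, Kxb6.
Count: 5.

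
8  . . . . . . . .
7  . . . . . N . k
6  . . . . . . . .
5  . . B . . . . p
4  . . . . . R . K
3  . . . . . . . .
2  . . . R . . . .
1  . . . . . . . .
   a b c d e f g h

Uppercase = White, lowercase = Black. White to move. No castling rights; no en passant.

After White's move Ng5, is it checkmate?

After Ng5: black king on h7; in check: yes, from the white knight on g5.
Black has 5 legal replies: Kh8, Kg8, Kg7, Kh6, Kg6.
In check but a legal move exists → not checkmate.

no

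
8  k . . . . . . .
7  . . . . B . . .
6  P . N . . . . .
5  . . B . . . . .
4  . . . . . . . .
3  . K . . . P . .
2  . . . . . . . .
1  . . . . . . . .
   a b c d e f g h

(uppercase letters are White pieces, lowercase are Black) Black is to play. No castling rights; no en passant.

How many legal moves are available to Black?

Black to move; king on a8.
In check: no.
Legal moves: none.
Count: 0.

0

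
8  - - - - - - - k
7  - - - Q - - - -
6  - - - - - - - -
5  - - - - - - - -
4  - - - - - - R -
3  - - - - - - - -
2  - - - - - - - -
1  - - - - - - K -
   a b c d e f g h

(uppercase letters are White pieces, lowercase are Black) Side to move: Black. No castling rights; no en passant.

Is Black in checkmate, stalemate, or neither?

stalemate

Black to move; black king on h8.
In check: no.
King squares — g7: attacked by Rg4; h7: attacked by Qd7; g8: attacked by Rg4.
Legal moves for Black: none.
Not in check and no legal moves → stalemate.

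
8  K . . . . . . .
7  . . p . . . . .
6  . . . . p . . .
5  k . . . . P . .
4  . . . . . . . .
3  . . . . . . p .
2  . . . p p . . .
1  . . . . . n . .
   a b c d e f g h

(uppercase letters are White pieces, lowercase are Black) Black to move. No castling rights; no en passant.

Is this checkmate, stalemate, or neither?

Black to move; black king on a5.
In check: no.
Legal moves for Black include: Kb6, Ka6, Kb5, Kb4, Ka4, Ne3, Nh2, exf5, c6, e5, g2, e1=Q, e1=R, e1=B, e1=N, d1=Q, d1=R, d1=B, ... (list truncated; more exist).
Black has legal moves and is not in check → neither.

neither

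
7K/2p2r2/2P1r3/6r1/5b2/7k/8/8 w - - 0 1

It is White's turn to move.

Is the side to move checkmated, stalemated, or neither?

White to move; white king on h8.
In check: no.
King squares — g7: attacked by Rg5; h7: attacked by Rf7; g8: attacked by Rg5.
Legal moves for White: none.
Not in check and no legal moves → stalemate.

stalemate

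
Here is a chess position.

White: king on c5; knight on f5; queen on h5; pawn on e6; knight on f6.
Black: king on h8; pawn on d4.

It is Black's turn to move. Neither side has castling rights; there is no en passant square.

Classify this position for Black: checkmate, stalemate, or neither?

checkmate

Black to move; black king on h8.
In check: yes, from the white queen on h5.
King squares — g7: attacked by Nf5; h7: attacked by Qh5; g8: attacked by Nf6.
Legal moves for Black: none.
In check with no legal moves → checkmate.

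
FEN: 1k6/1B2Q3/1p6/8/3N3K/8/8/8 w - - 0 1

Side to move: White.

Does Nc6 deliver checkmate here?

yes

After Nc6: black king on b8; in check: yes, from the white knight on c6.
King squares — a7: attacked by Nc6; b7: attacked by Qe7; c7: attacked by Qe7; a8: attacked by Bb7; c8: attacked by Bb7.
Black has no legal moves → checkmate.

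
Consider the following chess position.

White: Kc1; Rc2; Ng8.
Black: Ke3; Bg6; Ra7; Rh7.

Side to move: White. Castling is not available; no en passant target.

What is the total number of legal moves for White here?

White to move; king on c1.
In check: no.
Legal moves: Ne7, Nh6, Nf6, Rc8, Rc7, Rc6, Rc5, Rc4, Rc3+, Rh2, Rg2, Rf2, Re2+, Rd2, Rb2, Ra2, Kb2, Kd1, Kb1.
Count: 19.

19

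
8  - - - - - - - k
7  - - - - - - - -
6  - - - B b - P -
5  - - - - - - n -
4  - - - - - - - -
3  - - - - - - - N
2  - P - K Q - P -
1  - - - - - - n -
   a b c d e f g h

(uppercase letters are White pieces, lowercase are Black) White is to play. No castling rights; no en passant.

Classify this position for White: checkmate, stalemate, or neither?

White to move; white king on d2.
In check: no.
Legal moves for White include: Bf8, Bb8, Be7, Bc7, Be5+, Bc5, Bf4, Bb4, Bg3, Ba3, Bh2, Nxg5, Nf4, Nf2, Nxg1, Qxe6, Qa6, Qh5+, ... (list truncated; more exist).
White has legal moves and is not in check → neither.

neither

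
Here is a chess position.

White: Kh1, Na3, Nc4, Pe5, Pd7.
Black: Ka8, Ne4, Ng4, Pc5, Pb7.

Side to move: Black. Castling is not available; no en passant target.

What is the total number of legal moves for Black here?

17

Black to move; king on a8.
In check: no.
Legal moves: Kb8, Ka7, Nh6, Ngf6, Nxe5, Ne3, Nh2, Ngf2+, Nef6, Nd6, Ng5, Ng3+, Nc3, Nef2+, Nd2, b6, b5.
Count: 17.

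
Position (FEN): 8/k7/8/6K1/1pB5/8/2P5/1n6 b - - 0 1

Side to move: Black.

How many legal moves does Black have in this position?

Black to move; king on a7.
In check: no.
Legal moves: Kb8, Ka8, Kb7, Kb6, Nc3, Na3, Nd2, b3.
Count: 8.

8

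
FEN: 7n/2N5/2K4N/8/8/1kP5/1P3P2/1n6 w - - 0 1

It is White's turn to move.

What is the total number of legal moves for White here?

20

White to move; king on c6.
In check: no.
Legal moves: Ne8, Na8, Ne6, Na6, Nd5, Nb5, Ng8, Nf7, Nf5, Ng4, Kd7, Kb7, Kd6, Kb6, Kd5, Kc5, Kb5, c4, f3, f4.
Count: 20.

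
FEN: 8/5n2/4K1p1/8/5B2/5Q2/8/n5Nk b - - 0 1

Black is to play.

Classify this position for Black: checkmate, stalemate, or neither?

Black to move; black king on h1.
In check: yes, from the white queen on f3.
Legal moves for Black: Kxg1.
Black is in check but has 1 legal move → neither.

neither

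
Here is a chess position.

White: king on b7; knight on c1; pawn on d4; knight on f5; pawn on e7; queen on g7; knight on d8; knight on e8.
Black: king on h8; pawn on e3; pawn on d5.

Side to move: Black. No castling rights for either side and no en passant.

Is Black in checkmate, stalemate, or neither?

checkmate

Black to move; black king on h8.
In check: yes, from the white queen on g7.
King squares — g7: attacked by Nf5; h7: attacked by Qg7; g8: attacked by Qg7.
Legal moves for Black: none.
In check with no legal moves → checkmate.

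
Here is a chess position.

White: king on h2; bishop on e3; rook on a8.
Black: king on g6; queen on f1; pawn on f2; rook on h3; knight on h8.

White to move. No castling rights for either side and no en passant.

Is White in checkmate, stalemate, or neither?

checkmate

White to move; white king on h2.
In check: yes, from the black rook on h3.
King squares — g1: attacked by Qf1; h1: attacked by Qf1; g2: attacked by Qf1; g3: attacked by Rh3; h3: attacked by Qf1.
Legal moves for White: none.
In check with no legal moves → checkmate.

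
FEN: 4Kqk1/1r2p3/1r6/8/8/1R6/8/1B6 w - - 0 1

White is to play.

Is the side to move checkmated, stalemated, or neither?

White to move; white king on e8.
In check: yes, from the black queen on f8.
King squares — d7: attacked by Rb7; e7: attacked by Rb7; f7: attacked by Qf8; d8: attacked by Qf8; f8: attacked by Kg8.
Legal moves for White: none.
In check with no legal moves → checkmate.

checkmate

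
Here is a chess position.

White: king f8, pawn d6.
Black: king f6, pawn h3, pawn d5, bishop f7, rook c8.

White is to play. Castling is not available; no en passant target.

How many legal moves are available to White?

White to move; king on f8.
In check: yes, from the black rook on c8.
Legal moves: none.
Count: 0.

0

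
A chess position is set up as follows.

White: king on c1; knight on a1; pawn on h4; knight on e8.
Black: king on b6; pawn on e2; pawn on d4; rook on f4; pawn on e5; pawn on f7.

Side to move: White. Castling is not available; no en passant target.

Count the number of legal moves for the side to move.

White to move; king on c1.
In check: no.
Legal moves: Ng7, Nc7, Nf6, Nd6, Kd2, Kc2, Kb2, Kb1, Nb3, Nc2, h5.
Count: 11.

11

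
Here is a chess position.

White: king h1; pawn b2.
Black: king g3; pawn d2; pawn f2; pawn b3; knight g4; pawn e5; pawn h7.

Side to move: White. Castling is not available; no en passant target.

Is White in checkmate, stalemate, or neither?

White to move; white king on h1.
In check: no.
King squares — g1: attacked by Pf2; g2: attacked by Kg3; h2: attacked by Kg3.
Legal moves for White: none.
Not in check and no legal moves → stalemate.

stalemate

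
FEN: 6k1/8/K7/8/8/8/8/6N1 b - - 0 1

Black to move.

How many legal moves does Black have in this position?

Black to move; king on g8.
In check: no.
Legal moves: Kh8, Kf8, Kh7, Kg7, Kf7.
Count: 5.

5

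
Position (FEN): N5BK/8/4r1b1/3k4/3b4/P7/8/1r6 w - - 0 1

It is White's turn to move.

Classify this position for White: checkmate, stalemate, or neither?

White to move; white king on h8.
In check: yes, from the black bishop on d4.
King squares — g7: attacked by Bd4; h7: attacked by Bg6; g8: own bishop.
Legal moves for White: none.
In check with no legal moves → checkmate.

checkmate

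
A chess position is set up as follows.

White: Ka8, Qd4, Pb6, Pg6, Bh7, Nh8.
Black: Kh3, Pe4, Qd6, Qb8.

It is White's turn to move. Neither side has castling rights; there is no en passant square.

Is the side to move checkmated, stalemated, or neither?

White to move; white king on a8.
In check: yes, from the black queen on b8.
King squares — a7: attacked by Qb8; b7: attacked by Qb8; b8: attacked by Qd6.
Legal moves for White: none.
In check with no legal moves → checkmate.

checkmate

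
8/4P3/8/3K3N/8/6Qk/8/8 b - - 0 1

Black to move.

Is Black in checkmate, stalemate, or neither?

Black to move; black king on h3.
In check: yes, from the white queen on g3.
King squares — g2: attacked by Qg3; h2: attacked by Qg3; g3: attacked by Nh5; g4: attacked by Qg3; h4: attacked by Qg3.
Legal moves for Black: none.
In check with no legal moves → checkmate.

checkmate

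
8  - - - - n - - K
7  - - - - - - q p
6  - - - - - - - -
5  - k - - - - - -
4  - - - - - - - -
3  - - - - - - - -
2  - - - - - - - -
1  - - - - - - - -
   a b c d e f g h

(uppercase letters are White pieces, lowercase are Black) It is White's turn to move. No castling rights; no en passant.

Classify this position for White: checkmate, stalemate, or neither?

checkmate

White to move; white king on h8.
In check: yes, from the black queen on g7.
King squares — g7: attacked by Ne8; h7: attacked by Qg7; g8: attacked by Qg7.
Legal moves for White: none.
In check with no legal moves → checkmate.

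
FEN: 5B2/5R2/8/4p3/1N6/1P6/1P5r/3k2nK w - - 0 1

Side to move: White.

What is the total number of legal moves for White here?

2

White to move; king on h1.
In check: yes, from the black rook on h2.
Legal moves: Kxh2, Kxg1.
Count: 2.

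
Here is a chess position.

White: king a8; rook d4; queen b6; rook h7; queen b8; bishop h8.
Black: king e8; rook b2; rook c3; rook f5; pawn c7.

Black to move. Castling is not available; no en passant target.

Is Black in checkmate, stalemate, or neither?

checkmate

Black to move; black king on e8.
In check: yes, from the white queen on b8.
King squares — d7: attacked by Rd4; e7: attacked by Rh7; f7: attacked by Rh7; d8: attacked by Rd4; f8: attacked by Qb8.
Legal moves for Black: none.
In check with no legal moves → checkmate.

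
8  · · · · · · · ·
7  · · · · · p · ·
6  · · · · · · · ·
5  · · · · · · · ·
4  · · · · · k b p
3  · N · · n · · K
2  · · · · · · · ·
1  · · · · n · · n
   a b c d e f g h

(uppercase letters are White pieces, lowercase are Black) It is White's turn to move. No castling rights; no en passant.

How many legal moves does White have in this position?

White to move; king on h3.
In check: yes, from the black bishop on g4.
Legal moves: Kxh4, Kh2.
Count: 2.

2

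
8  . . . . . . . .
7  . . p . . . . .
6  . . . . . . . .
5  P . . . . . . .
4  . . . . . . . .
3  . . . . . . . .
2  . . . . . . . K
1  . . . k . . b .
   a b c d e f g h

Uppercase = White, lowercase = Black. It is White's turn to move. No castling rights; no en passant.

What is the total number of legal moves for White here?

5

White to move; king on h2.
In check: yes, from the black bishop on g1.
Legal moves: Kh3, Kg3, Kg2, Kh1, Kxg1.
Count: 5.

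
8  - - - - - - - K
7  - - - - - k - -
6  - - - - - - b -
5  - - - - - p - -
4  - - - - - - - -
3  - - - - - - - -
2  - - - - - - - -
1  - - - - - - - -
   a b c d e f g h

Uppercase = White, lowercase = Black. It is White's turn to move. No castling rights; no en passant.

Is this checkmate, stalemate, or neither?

stalemate

White to move; white king on h8.
In check: no.
King squares — g7: attacked by Kf7; h7: attacked by Bg6; g8: attacked by Kf7.
Legal moves for White: none.
Not in check and no legal moves → stalemate.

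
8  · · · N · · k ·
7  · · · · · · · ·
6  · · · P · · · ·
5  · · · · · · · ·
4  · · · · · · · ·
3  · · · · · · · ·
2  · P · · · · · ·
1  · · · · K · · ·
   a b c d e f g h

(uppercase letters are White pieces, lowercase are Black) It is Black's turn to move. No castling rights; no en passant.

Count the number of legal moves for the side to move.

Black to move; king on g8.
In check: no.
Legal moves: Kh8, Kf8, Kh7, Kg7.
Count: 4.

4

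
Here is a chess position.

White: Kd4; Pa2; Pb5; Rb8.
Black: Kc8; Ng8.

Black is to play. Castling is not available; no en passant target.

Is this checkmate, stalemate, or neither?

neither

Black to move; black king on c8.
In check: yes, from the white rook on b8.
Legal moves for Black: Kxb8, Kd7, Kc7.
Black is in check but has 3 legal moves → neither.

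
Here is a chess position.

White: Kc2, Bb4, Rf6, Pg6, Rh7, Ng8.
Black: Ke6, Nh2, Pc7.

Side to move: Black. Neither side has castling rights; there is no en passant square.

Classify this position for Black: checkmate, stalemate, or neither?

Black to move; black king on e6.
In check: yes, from the white rook on f6.
Legal moves for Black: Ke5, Kd5.
Black is in check but has 2 legal moves → neither.

neither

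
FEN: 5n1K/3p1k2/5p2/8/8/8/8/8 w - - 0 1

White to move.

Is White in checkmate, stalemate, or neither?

stalemate

White to move; white king on h8.
In check: no.
King squares — g7: attacked by Kf7; h7: attacked by Nf8; g8: attacked by Kf7.
Legal moves for White: none.
Not in check and no legal moves → stalemate.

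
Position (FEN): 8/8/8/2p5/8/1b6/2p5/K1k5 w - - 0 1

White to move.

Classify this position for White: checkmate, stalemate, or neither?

White to move; white king on a1.
In check: no.
King squares — b1: attacked by Kc1; a2: attacked by Bb3; b2: attacked by Kc1.
Legal moves for White: none.
Not in check and no legal moves → stalemate.

stalemate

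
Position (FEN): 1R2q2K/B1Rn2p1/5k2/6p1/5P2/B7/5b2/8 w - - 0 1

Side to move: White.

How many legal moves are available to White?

White to move; king on h8.
In check: yes, from the black queen on e8.
Legal moves: Kh7, Rxe8, Bf8.
Count: 3.

3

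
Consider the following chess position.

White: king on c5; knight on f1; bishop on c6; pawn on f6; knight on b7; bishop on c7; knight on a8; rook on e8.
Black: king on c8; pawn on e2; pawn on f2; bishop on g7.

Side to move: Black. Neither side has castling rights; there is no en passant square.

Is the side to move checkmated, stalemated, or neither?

Black to move; black king on c8.
In check: yes, from the white rook on e8.
King squares — b7: attacked by Bc6; c7: attacked by Na8; d7: attacked by Bc6; b8: attacked by Bc7; d8: attacked by Nb7.
Legal moves for Black: none.
In check with no legal moves → checkmate.

checkmate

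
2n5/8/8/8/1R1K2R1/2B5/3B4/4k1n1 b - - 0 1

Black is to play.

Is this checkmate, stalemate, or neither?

Black to move; black king on e1.
In check: yes, from the white bishop on d2.
King squares — d1: available; f1: available; d2: attacked by Bc3; e2: available; f2: available.
Legal moves for Black: Kf2, Ke2, Kf1, Kd1.
Black is in check but has 4 legal moves → neither.

neither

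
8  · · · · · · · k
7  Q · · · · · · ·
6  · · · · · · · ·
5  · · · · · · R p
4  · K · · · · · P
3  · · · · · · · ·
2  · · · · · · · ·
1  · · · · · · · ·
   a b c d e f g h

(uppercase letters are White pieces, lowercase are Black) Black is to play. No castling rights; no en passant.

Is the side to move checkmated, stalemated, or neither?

Black to move; black king on h8.
In check: no.
King squares — g7: attacked by Rg5; h7: attacked by Qa7; g8: attacked by Rg5.
Legal moves for Black: none.
Not in check and no legal moves → stalemate.

stalemate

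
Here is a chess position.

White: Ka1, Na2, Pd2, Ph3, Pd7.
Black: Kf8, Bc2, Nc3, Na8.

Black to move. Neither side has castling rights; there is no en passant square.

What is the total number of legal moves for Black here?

23

Black to move; king on f8.
In check: no.
Legal moves: Kg8, Kg7, Kf7, Ke7, Nc7, Nb6, Nd5, Nb5, Ne4, Na4, Ne2, Nxa2, Nd1, Nb1, Bh7, Bg6, Bf5, Be4, Ba4, Bd3, Bb3, Bd1, Bb1.
Count: 23.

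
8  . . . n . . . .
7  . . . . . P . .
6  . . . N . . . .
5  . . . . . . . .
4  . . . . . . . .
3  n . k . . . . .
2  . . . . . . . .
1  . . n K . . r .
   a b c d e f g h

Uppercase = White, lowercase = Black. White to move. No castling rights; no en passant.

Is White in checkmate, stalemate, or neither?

White to move; white king on d1.
In check: yes, from the black rook on g1.
King squares — c1: attacked by Rg1; e1: attacked by Rg1; c2: attacked by Na3; d2: attacked by Kc3; e2: attacked by Nc1.
Legal moves for White: none.
In check with no legal moves → checkmate.

checkmate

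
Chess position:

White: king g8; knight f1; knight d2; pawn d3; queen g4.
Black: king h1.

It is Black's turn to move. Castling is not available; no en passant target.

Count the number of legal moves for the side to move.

Black to move; king on h1.
In check: no.
Legal moves: none.
Count: 0.

0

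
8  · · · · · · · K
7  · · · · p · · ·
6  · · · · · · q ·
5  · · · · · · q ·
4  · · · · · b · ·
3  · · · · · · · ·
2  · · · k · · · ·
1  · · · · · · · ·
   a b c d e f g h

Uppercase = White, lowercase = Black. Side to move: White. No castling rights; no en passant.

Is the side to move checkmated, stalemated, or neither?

stalemate

White to move; white king on h8.
In check: no.
King squares — g7: attacked by Qg6; h7: attacked by Qg6; g8: attacked by Qg6.
Legal moves for White: none.
Not in check and no legal moves → stalemate.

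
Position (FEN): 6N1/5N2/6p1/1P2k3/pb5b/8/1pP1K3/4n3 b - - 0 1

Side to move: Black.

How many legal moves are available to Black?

Black to move; king on e5.
In check: yes, from the white knight on f7.
Legal moves: Ke6, Kf5, Kd5, Kf4, Ke4, Kd4.
Count: 6.

6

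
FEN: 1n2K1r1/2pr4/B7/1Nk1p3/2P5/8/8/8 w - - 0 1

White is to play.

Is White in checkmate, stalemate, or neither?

checkmate

White to move; white king on e8.
In check: yes, from the black rook on g8.
King squares — d7: attacked by Nb8; e7: attacked by Rd7; f7: attacked by Rd7; d8: attacked by Rd7; f8: attacked by Rg8.
Legal moves for White: none.
In check with no legal moves → checkmate.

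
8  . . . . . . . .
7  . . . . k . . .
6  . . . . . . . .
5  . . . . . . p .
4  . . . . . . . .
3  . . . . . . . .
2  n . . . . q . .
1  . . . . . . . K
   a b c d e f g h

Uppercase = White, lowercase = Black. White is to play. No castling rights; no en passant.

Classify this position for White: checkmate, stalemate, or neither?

stalemate

White to move; white king on h1.
In check: no.
King squares — g1: attacked by Qf2; g2: attacked by Qf2; h2: attacked by Qf2.
Legal moves for White: none.
Not in check and no legal moves → stalemate.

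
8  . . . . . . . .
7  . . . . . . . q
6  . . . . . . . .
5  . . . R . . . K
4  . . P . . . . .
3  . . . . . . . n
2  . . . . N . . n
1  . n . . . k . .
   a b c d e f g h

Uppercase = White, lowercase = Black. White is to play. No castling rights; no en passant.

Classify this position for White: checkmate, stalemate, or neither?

checkmate

White to move; white king on h5.
In check: yes, from the black queen on h7.
King squares — g4: attacked by Nh2; h4: attacked by Qh7; g5: attacked by Nh3; g6: attacked by Qh7; h6: attacked by Qh7.
Legal moves for White: none.
In check with no legal moves → checkmate.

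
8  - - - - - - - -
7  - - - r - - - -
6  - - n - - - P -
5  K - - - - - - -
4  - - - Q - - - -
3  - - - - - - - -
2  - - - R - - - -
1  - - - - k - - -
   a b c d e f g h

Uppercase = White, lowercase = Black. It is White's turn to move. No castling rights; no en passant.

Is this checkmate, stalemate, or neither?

White to move; white king on a5.
In check: yes, from the black knight on c6.
King squares — a4: available; b4: attacked by Nc6; b5: available; a6: available; b6: available.
Legal moves for White: Kb6, Ka6, Kb5, Ka4.
White is in check but has 4 legal moves → neither.

neither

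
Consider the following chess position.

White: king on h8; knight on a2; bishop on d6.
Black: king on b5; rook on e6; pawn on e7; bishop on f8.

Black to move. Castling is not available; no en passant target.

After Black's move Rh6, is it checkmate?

no

After Rh6: white king on h8; in check: yes, from the black rook on h6.
White has 1 legal reply: Kg8.
In check but a legal move exists → not checkmate.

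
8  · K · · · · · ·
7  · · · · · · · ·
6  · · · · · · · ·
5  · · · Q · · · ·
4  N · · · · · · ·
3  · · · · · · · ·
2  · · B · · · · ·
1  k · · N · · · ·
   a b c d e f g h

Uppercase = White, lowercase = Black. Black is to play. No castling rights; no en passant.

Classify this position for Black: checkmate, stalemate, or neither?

stalemate

Black to move; black king on a1.
In check: no.
King squares — b1: attacked by Bc2; a2: attacked by Qd5; b2: attacked by Nd1.
Legal moves for Black: none.
Not in check and no legal moves → stalemate.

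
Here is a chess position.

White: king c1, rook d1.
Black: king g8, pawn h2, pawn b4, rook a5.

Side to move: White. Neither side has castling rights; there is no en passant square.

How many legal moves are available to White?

15

White to move; king on c1.
In check: no.
Legal moves: Rd8+, Rd7, Rd6, Rd5, Rd4, Rd3, Rd2, Rh1, Rg1+, Rf1, Re1, Kd2, Kc2, Kb2, Kb1.
Count: 15.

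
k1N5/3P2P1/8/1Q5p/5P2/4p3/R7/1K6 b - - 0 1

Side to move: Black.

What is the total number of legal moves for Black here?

0

Black to move; king on a8.
In check: yes, from the white rook on a2.
Legal moves: none.
Count: 0.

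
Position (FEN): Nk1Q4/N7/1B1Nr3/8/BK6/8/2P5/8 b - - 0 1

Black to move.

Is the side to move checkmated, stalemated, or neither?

checkmate

Black to move; black king on b8.
In check: yes, from the white queen on d8.
King squares — a7: attacked by Bb6; b7: attacked by Nd6; c7: attacked by Bb6; a8: attacked by Qd8; c8: attacked by Nd6.
Legal moves for Black: none.
In check with no legal moves → checkmate.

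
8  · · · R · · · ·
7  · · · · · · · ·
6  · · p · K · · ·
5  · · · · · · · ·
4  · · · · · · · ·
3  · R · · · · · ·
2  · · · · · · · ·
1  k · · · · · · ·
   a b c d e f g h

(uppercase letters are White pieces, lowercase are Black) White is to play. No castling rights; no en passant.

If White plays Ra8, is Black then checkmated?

After Ra8: black king on a1; in check: yes, from the white rook on a8.
King squares — b1: attacked by Rb3; a2: attacked by Ra8; b2: attacked by Rb3.
Black has no legal moves → checkmate.

yes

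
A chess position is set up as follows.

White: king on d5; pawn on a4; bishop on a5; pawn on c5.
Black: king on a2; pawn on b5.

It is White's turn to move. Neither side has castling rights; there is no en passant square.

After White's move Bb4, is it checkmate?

After Bb4: black king on a2; in check: no.
Black is not in check, so this cannot be checkmate.

no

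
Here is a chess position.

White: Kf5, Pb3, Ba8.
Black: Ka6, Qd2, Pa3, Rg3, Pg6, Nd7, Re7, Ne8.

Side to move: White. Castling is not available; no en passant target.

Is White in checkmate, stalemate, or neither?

White to move; white king on f5.
In check: yes, from the black pawn on g6.
King squares — e4: attacked by Re7; f4: attacked by Qd2; g4: attacked by Rg3; e5: attacked by Nd7; g5: attacked by Qd2; e6: attacked by Re7; f6: attacked by Nd7; g6: attacked by Rg3.
Legal moves for White: none.
In check with no legal moves → checkmate.

checkmate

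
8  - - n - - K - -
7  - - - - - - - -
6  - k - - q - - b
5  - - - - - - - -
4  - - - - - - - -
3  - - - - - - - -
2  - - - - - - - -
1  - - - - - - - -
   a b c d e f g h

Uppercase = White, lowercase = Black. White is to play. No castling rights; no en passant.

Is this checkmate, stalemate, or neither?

checkmate

White to move; white king on f8.
In check: yes, from the black bishop on h6.
King squares — e7: attacked by Qe6; f7: attacked by Qe6; g7: attacked by Bh6; e8: attacked by Qe6; g8: attacked by Qe6.
Legal moves for White: none.
In check with no legal moves → checkmate.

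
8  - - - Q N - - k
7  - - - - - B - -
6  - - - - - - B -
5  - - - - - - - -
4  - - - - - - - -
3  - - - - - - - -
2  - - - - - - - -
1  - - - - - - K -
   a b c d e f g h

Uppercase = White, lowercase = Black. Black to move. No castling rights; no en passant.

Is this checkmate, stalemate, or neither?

Black to move; black king on h8.
In check: no.
King squares — g7: attacked by Ne8; h7: attacked by Bg6; g8: attacked by Bf7.
Legal moves for Black: none.
Not in check and no legal moves → stalemate.

stalemate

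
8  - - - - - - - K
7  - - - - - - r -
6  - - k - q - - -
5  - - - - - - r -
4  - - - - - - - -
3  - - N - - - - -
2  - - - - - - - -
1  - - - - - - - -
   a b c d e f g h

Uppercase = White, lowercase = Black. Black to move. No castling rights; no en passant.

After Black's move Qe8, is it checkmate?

After Qe8: white king on h8; in check: yes, from the black queen on e8.
King squares — g7: attacked by Rg5; h7: attacked by Rg7; g8: attacked by Rg7.
White has no legal moves → checkmate.

yes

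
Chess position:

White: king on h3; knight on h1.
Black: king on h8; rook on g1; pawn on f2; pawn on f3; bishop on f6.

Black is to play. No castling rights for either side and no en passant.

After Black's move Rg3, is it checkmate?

After Rg3: white king on h3; in check: yes, from the black rook on g3.
White has 3 legal replies: Kxg3, Kh2, Nxg3.
In check but a legal move exists → not checkmate.

no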